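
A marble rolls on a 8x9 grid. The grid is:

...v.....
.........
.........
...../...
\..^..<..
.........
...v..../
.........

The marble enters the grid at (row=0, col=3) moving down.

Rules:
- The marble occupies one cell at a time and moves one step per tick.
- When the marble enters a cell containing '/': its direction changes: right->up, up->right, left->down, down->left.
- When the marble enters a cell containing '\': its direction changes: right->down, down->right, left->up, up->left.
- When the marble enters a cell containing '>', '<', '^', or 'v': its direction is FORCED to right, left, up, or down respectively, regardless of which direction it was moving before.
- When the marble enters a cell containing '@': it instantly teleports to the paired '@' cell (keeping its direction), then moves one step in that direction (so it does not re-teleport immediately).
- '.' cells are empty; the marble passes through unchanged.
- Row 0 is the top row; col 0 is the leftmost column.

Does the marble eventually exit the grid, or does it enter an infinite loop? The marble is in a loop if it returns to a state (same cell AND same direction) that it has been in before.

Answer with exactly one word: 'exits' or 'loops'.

Answer: loops

Derivation:
Step 1: enter (0,3), 'v' forces down->down, move down to (1,3)
Step 2: enter (1,3), '.' pass, move down to (2,3)
Step 3: enter (2,3), '.' pass, move down to (3,3)
Step 4: enter (3,3), '.' pass, move down to (4,3)
Step 5: enter (4,3), '^' forces down->up, move up to (3,3)
Step 6: enter (3,3), '.' pass, move up to (2,3)
Step 7: enter (2,3), '.' pass, move up to (1,3)
Step 8: enter (1,3), '.' pass, move up to (0,3)
Step 9: enter (0,3), 'v' forces up->down, move down to (1,3)
Step 10: at (1,3) dir=down — LOOP DETECTED (seen before)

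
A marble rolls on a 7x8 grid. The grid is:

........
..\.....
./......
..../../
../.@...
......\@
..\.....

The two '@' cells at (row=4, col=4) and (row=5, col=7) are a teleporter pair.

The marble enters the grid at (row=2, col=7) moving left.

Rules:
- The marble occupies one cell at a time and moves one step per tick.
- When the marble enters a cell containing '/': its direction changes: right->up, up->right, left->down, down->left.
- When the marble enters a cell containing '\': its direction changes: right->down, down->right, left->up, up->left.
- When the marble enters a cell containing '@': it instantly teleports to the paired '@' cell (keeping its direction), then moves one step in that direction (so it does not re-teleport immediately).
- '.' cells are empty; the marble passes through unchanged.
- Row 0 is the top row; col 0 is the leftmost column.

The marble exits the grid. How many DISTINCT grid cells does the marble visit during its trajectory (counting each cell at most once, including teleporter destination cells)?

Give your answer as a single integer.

Step 1: enter (2,7), '.' pass, move left to (2,6)
Step 2: enter (2,6), '.' pass, move left to (2,5)
Step 3: enter (2,5), '.' pass, move left to (2,4)
Step 4: enter (2,4), '.' pass, move left to (2,3)
Step 5: enter (2,3), '.' pass, move left to (2,2)
Step 6: enter (2,2), '.' pass, move left to (2,1)
Step 7: enter (2,1), '/' deflects left->down, move down to (3,1)
Step 8: enter (3,1), '.' pass, move down to (4,1)
Step 9: enter (4,1), '.' pass, move down to (5,1)
Step 10: enter (5,1), '.' pass, move down to (6,1)
Step 11: enter (6,1), '.' pass, move down to (7,1)
Step 12: at (7,1) — EXIT via bottom edge, pos 1
Distinct cells visited: 11 (path length 11)

Answer: 11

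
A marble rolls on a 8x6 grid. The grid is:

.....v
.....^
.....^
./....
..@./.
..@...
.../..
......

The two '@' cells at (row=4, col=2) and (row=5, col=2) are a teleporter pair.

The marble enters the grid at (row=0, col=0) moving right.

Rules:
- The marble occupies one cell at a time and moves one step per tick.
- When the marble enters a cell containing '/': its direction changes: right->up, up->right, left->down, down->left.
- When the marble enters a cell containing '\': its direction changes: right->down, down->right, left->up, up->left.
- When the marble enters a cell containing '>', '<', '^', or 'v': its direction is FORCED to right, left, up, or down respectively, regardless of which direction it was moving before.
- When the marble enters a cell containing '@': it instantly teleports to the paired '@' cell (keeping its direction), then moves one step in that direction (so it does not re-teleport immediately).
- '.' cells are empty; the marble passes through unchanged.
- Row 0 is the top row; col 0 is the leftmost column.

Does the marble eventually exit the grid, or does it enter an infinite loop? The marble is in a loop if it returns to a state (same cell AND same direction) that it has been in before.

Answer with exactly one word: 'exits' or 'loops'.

Answer: loops

Derivation:
Step 1: enter (0,0), '.' pass, move right to (0,1)
Step 2: enter (0,1), '.' pass, move right to (0,2)
Step 3: enter (0,2), '.' pass, move right to (0,3)
Step 4: enter (0,3), '.' pass, move right to (0,4)
Step 5: enter (0,4), '.' pass, move right to (0,5)
Step 6: enter (0,5), 'v' forces right->down, move down to (1,5)
Step 7: enter (1,5), '^' forces down->up, move up to (0,5)
Step 8: enter (0,5), 'v' forces up->down, move down to (1,5)
Step 9: at (1,5) dir=down — LOOP DETECTED (seen before)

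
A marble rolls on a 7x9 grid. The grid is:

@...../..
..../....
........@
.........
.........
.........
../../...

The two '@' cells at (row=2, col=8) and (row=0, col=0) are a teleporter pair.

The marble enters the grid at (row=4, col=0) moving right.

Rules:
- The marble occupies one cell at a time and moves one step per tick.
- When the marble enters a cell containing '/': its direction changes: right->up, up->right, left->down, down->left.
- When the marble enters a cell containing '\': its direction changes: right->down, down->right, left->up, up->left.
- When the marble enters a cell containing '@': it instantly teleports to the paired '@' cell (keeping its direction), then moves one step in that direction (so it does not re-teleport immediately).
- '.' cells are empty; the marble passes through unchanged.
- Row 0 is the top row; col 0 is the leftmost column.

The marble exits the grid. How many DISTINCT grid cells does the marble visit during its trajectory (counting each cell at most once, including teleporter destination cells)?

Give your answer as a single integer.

Answer: 9

Derivation:
Step 1: enter (4,0), '.' pass, move right to (4,1)
Step 2: enter (4,1), '.' pass, move right to (4,2)
Step 3: enter (4,2), '.' pass, move right to (4,3)
Step 4: enter (4,3), '.' pass, move right to (4,4)
Step 5: enter (4,4), '.' pass, move right to (4,5)
Step 6: enter (4,5), '.' pass, move right to (4,6)
Step 7: enter (4,6), '.' pass, move right to (4,7)
Step 8: enter (4,7), '.' pass, move right to (4,8)
Step 9: enter (4,8), '.' pass, move right to (4,9)
Step 10: at (4,9) — EXIT via right edge, pos 4
Distinct cells visited: 9 (path length 9)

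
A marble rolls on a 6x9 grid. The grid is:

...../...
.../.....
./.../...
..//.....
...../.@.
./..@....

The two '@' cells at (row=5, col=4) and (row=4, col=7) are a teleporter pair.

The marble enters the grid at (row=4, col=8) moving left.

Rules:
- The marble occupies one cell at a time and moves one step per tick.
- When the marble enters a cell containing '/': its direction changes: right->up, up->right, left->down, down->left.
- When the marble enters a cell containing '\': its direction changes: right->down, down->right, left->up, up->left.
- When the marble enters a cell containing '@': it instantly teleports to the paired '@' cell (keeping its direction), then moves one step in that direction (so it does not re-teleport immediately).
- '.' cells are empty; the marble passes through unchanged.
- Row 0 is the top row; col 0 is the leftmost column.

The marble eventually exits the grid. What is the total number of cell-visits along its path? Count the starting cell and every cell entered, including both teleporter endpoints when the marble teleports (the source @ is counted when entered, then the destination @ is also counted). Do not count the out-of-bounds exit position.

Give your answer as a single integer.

Step 1: enter (4,8), '.' pass, move left to (4,7)
Step 2: enter (4,7), '@' teleport (4,7)->(5,4), also enter (5,4), move left to (5,3)
Step 3: enter (5,3), '.' pass, move left to (5,2)
Step 4: enter (5,2), '.' pass, move left to (5,1)
Step 5: enter (5,1), '/' deflects left->down, move down to (6,1)
Step 6: at (6,1) — EXIT via bottom edge, pos 1
Path length (cell visits): 6

Answer: 6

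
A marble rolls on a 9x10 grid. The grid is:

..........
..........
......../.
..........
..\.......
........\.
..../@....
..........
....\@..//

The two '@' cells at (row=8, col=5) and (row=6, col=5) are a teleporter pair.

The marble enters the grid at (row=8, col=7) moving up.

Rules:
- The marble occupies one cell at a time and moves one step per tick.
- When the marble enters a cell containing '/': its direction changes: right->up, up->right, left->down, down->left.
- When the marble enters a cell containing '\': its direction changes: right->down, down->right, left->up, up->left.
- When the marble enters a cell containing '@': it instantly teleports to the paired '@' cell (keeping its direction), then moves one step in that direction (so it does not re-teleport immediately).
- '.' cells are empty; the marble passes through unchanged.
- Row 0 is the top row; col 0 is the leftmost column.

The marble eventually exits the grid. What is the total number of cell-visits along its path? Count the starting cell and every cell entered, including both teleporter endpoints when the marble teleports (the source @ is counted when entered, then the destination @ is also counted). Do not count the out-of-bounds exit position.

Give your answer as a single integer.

Answer: 9

Derivation:
Step 1: enter (8,7), '.' pass, move up to (7,7)
Step 2: enter (7,7), '.' pass, move up to (6,7)
Step 3: enter (6,7), '.' pass, move up to (5,7)
Step 4: enter (5,7), '.' pass, move up to (4,7)
Step 5: enter (4,7), '.' pass, move up to (3,7)
Step 6: enter (3,7), '.' pass, move up to (2,7)
Step 7: enter (2,7), '.' pass, move up to (1,7)
Step 8: enter (1,7), '.' pass, move up to (0,7)
Step 9: enter (0,7), '.' pass, move up to (-1,7)
Step 10: at (-1,7) — EXIT via top edge, pos 7
Path length (cell visits): 9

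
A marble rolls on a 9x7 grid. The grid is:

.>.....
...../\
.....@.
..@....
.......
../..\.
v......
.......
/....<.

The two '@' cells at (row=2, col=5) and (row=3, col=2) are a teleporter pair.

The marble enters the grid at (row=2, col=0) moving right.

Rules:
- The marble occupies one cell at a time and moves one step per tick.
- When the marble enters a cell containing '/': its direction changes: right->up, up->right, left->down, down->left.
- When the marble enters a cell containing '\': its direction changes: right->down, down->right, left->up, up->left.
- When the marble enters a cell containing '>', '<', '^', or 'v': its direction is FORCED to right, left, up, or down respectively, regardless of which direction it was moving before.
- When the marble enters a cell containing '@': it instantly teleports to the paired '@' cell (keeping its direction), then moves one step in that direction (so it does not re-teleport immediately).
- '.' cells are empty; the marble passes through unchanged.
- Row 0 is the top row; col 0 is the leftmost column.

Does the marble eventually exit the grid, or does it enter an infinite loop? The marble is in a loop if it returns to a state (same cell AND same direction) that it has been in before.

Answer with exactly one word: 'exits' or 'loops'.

Answer: exits

Derivation:
Step 1: enter (2,0), '.' pass, move right to (2,1)
Step 2: enter (2,1), '.' pass, move right to (2,2)
Step 3: enter (2,2), '.' pass, move right to (2,3)
Step 4: enter (2,3), '.' pass, move right to (2,4)
Step 5: enter (2,4), '.' pass, move right to (2,5)
Step 6: enter (2,5), '@' teleport (2,5)->(3,2), also enter (3,2), move right to (3,3)
Step 7: enter (3,3), '.' pass, move right to (3,4)
Step 8: enter (3,4), '.' pass, move right to (3,5)
Step 9: enter (3,5), '.' pass, move right to (3,6)
Step 10: enter (3,6), '.' pass, move right to (3,7)
Step 11: at (3,7) — EXIT via right edge, pos 3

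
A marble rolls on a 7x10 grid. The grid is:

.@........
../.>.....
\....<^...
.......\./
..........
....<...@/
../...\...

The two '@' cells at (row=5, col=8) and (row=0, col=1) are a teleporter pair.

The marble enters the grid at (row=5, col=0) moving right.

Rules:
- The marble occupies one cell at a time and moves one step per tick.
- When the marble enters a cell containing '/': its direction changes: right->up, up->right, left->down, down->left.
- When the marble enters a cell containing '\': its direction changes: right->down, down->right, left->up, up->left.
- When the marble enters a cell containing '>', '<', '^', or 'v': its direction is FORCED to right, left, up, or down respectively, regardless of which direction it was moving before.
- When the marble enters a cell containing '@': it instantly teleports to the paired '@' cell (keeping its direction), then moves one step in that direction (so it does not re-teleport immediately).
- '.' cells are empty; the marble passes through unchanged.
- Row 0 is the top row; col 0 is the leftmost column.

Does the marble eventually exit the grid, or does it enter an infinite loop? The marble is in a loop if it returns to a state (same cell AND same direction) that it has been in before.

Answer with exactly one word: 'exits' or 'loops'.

Step 1: enter (5,0), '.' pass, move right to (5,1)
Step 2: enter (5,1), '.' pass, move right to (5,2)
Step 3: enter (5,2), '.' pass, move right to (5,3)
Step 4: enter (5,3), '.' pass, move right to (5,4)
Step 5: enter (5,4), '<' forces right->left, move left to (5,3)
Step 6: enter (5,3), '.' pass, move left to (5,2)
Step 7: enter (5,2), '.' pass, move left to (5,1)
Step 8: enter (5,1), '.' pass, move left to (5,0)
Step 9: enter (5,0), '.' pass, move left to (5,-1)
Step 10: at (5,-1) — EXIT via left edge, pos 5

Answer: exits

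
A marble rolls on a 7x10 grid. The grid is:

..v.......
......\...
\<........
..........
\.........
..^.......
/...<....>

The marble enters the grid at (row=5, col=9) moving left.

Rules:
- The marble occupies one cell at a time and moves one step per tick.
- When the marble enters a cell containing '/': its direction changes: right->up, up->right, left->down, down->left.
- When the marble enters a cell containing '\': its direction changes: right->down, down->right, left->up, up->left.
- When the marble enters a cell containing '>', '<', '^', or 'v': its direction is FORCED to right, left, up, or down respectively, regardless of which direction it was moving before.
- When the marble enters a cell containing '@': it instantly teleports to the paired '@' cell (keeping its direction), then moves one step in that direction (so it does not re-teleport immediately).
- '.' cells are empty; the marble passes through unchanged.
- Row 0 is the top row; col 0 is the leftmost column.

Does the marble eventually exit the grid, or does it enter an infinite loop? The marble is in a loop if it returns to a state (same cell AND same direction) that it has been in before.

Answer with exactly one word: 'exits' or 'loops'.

Step 1: enter (5,9), '.' pass, move left to (5,8)
Step 2: enter (5,8), '.' pass, move left to (5,7)
Step 3: enter (5,7), '.' pass, move left to (5,6)
Step 4: enter (5,6), '.' pass, move left to (5,5)
Step 5: enter (5,5), '.' pass, move left to (5,4)
Step 6: enter (5,4), '.' pass, move left to (5,3)
Step 7: enter (5,3), '.' pass, move left to (5,2)
Step 8: enter (5,2), '^' forces left->up, move up to (4,2)
Step 9: enter (4,2), '.' pass, move up to (3,2)
Step 10: enter (3,2), '.' pass, move up to (2,2)
Step 11: enter (2,2), '.' pass, move up to (1,2)
Step 12: enter (1,2), '.' pass, move up to (0,2)
Step 13: enter (0,2), 'v' forces up->down, move down to (1,2)
Step 14: enter (1,2), '.' pass, move down to (2,2)
Step 15: enter (2,2), '.' pass, move down to (3,2)
Step 16: enter (3,2), '.' pass, move down to (4,2)
Step 17: enter (4,2), '.' pass, move down to (5,2)
Step 18: enter (5,2), '^' forces down->up, move up to (4,2)
Step 19: at (4,2) dir=up — LOOP DETECTED (seen before)

Answer: loops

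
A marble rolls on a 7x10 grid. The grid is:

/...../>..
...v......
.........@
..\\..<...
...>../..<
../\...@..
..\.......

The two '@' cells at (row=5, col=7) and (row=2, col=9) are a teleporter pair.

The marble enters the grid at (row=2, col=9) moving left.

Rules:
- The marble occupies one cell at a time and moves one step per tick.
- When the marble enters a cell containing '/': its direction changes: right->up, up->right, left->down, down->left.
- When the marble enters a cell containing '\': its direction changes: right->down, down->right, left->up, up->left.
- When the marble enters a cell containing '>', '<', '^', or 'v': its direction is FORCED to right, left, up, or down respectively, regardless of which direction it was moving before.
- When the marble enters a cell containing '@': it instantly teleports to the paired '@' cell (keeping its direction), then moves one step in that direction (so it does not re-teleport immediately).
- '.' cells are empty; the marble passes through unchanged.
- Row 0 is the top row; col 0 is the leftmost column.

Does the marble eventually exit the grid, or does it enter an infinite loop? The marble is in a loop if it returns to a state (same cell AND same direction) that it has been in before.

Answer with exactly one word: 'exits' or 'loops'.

Answer: loops

Derivation:
Step 1: enter (2,9), '@' teleport (2,9)->(5,7), also enter (5,7), move left to (5,6)
Step 2: enter (5,6), '.' pass, move left to (5,5)
Step 3: enter (5,5), '.' pass, move left to (5,4)
Step 4: enter (5,4), '.' pass, move left to (5,3)
Step 5: enter (5,3), '\' deflects left->up, move up to (4,3)
Step 6: enter (4,3), '>' forces up->right, move right to (4,4)
Step 7: enter (4,4), '.' pass, move right to (4,5)
Step 8: enter (4,5), '.' pass, move right to (4,6)
Step 9: enter (4,6), '/' deflects right->up, move up to (3,6)
Step 10: enter (3,6), '<' forces up->left, move left to (3,5)
Step 11: enter (3,5), '.' pass, move left to (3,4)
Step 12: enter (3,4), '.' pass, move left to (3,3)
Step 13: enter (3,3), '\' deflects left->up, move up to (2,3)
Step 14: enter (2,3), '.' pass, move up to (1,3)
Step 15: enter (1,3), 'v' forces up->down, move down to (2,3)
Step 16: enter (2,3), '.' pass, move down to (3,3)
Step 17: enter (3,3), '\' deflects down->right, move right to (3,4)
Step 18: enter (3,4), '.' pass, move right to (3,5)
Step 19: enter (3,5), '.' pass, move right to (3,6)
Step 20: enter (3,6), '<' forces right->left, move left to (3,5)
Step 21: at (3,5) dir=left — LOOP DETECTED (seen before)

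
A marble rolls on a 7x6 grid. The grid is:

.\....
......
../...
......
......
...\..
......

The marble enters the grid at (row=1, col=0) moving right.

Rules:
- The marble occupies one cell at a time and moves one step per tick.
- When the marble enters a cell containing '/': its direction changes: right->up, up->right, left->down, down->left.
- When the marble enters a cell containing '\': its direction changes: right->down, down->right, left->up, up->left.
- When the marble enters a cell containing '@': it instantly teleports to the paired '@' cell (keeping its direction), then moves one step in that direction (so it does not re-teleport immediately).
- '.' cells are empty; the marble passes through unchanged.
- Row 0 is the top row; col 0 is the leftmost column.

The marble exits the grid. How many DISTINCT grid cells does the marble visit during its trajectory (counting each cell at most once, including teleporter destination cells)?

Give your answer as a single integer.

Answer: 6

Derivation:
Step 1: enter (1,0), '.' pass, move right to (1,1)
Step 2: enter (1,1), '.' pass, move right to (1,2)
Step 3: enter (1,2), '.' pass, move right to (1,3)
Step 4: enter (1,3), '.' pass, move right to (1,4)
Step 5: enter (1,4), '.' pass, move right to (1,5)
Step 6: enter (1,5), '.' pass, move right to (1,6)
Step 7: at (1,6) — EXIT via right edge, pos 1
Distinct cells visited: 6 (path length 6)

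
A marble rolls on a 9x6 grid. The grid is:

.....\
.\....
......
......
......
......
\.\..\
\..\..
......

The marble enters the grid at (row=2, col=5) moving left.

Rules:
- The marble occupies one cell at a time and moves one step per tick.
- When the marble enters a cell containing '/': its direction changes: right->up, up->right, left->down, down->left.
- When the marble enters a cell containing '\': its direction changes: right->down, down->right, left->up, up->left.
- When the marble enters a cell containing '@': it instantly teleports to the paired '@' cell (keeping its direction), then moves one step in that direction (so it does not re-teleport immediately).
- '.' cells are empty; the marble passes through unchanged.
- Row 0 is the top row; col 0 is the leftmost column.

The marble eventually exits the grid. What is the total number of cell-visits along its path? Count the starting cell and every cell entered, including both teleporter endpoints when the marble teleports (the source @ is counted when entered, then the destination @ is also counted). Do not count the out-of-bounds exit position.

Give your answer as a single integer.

Answer: 6

Derivation:
Step 1: enter (2,5), '.' pass, move left to (2,4)
Step 2: enter (2,4), '.' pass, move left to (2,3)
Step 3: enter (2,3), '.' pass, move left to (2,2)
Step 4: enter (2,2), '.' pass, move left to (2,1)
Step 5: enter (2,1), '.' pass, move left to (2,0)
Step 6: enter (2,0), '.' pass, move left to (2,-1)
Step 7: at (2,-1) — EXIT via left edge, pos 2
Path length (cell visits): 6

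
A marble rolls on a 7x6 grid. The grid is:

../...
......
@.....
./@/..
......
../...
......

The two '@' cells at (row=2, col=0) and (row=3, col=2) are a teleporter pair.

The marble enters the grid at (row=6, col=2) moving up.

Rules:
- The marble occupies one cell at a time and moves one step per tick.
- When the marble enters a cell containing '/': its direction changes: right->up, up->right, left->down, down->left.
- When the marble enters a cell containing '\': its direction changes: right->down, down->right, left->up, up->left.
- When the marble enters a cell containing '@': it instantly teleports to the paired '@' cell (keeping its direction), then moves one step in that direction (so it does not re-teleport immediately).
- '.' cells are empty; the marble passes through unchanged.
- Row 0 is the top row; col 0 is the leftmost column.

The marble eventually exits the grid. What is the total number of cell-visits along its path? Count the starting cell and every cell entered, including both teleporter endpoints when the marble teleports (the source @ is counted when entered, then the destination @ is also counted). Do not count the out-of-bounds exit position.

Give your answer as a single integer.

Answer: 5

Derivation:
Step 1: enter (6,2), '.' pass, move up to (5,2)
Step 2: enter (5,2), '/' deflects up->right, move right to (5,3)
Step 3: enter (5,3), '.' pass, move right to (5,4)
Step 4: enter (5,4), '.' pass, move right to (5,5)
Step 5: enter (5,5), '.' pass, move right to (5,6)
Step 6: at (5,6) — EXIT via right edge, pos 5
Path length (cell visits): 5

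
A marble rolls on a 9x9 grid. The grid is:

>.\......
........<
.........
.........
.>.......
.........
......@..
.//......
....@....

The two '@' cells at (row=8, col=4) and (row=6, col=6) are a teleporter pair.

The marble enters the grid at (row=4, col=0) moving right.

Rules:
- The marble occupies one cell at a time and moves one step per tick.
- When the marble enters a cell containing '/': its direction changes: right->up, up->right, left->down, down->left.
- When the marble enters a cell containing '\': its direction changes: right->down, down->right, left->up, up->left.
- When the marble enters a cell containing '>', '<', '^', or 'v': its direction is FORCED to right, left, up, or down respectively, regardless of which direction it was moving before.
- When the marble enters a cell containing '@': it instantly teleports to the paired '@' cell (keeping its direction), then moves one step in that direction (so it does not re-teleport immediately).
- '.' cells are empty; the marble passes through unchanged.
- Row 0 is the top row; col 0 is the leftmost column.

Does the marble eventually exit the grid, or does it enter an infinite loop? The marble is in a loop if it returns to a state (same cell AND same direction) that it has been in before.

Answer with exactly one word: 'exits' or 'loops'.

Step 1: enter (4,0), '.' pass, move right to (4,1)
Step 2: enter (4,1), '>' forces right->right, move right to (4,2)
Step 3: enter (4,2), '.' pass, move right to (4,3)
Step 4: enter (4,3), '.' pass, move right to (4,4)
Step 5: enter (4,4), '.' pass, move right to (4,5)
Step 6: enter (4,5), '.' pass, move right to (4,6)
Step 7: enter (4,6), '.' pass, move right to (4,7)
Step 8: enter (4,7), '.' pass, move right to (4,8)
Step 9: enter (4,8), '.' pass, move right to (4,9)
Step 10: at (4,9) — EXIT via right edge, pos 4

Answer: exits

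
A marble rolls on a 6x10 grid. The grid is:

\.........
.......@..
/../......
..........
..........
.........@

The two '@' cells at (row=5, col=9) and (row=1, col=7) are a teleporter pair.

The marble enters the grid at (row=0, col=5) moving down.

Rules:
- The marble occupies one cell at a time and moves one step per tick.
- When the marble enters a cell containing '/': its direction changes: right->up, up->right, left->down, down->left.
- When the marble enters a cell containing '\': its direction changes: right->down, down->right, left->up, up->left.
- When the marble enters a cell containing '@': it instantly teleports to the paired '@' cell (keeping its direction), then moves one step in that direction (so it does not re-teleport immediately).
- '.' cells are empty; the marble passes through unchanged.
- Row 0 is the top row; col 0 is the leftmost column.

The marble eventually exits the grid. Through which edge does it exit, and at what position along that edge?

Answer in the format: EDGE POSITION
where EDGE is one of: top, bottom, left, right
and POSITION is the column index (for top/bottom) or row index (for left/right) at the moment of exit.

Step 1: enter (0,5), '.' pass, move down to (1,5)
Step 2: enter (1,5), '.' pass, move down to (2,5)
Step 3: enter (2,5), '.' pass, move down to (3,5)
Step 4: enter (3,5), '.' pass, move down to (4,5)
Step 5: enter (4,5), '.' pass, move down to (5,5)
Step 6: enter (5,5), '.' pass, move down to (6,5)
Step 7: at (6,5) — EXIT via bottom edge, pos 5

Answer: bottom 5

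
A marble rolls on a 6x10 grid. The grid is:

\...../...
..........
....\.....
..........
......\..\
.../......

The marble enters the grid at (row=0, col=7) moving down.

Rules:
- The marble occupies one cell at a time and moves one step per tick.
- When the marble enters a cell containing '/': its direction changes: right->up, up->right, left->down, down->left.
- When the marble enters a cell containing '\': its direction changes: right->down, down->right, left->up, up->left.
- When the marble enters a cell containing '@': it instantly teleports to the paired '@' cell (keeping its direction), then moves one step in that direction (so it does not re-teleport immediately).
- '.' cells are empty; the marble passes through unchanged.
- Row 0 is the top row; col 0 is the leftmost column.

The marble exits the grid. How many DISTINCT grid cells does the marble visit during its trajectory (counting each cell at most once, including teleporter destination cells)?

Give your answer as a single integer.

Step 1: enter (0,7), '.' pass, move down to (1,7)
Step 2: enter (1,7), '.' pass, move down to (2,7)
Step 3: enter (2,7), '.' pass, move down to (3,7)
Step 4: enter (3,7), '.' pass, move down to (4,7)
Step 5: enter (4,7), '.' pass, move down to (5,7)
Step 6: enter (5,7), '.' pass, move down to (6,7)
Step 7: at (6,7) — EXIT via bottom edge, pos 7
Distinct cells visited: 6 (path length 6)

Answer: 6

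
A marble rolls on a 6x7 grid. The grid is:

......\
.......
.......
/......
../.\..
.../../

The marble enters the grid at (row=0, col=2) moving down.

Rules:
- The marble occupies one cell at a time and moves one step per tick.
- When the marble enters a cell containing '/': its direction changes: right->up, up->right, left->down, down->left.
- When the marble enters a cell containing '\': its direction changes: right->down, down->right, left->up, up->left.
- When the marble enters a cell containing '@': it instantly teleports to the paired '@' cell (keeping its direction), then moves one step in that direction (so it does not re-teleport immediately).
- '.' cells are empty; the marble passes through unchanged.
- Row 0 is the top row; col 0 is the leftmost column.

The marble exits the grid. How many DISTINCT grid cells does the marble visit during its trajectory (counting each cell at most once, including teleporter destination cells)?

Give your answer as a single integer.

Step 1: enter (0,2), '.' pass, move down to (1,2)
Step 2: enter (1,2), '.' pass, move down to (2,2)
Step 3: enter (2,2), '.' pass, move down to (3,2)
Step 4: enter (3,2), '.' pass, move down to (4,2)
Step 5: enter (4,2), '/' deflects down->left, move left to (4,1)
Step 6: enter (4,1), '.' pass, move left to (4,0)
Step 7: enter (4,0), '.' pass, move left to (4,-1)
Step 8: at (4,-1) — EXIT via left edge, pos 4
Distinct cells visited: 7 (path length 7)

Answer: 7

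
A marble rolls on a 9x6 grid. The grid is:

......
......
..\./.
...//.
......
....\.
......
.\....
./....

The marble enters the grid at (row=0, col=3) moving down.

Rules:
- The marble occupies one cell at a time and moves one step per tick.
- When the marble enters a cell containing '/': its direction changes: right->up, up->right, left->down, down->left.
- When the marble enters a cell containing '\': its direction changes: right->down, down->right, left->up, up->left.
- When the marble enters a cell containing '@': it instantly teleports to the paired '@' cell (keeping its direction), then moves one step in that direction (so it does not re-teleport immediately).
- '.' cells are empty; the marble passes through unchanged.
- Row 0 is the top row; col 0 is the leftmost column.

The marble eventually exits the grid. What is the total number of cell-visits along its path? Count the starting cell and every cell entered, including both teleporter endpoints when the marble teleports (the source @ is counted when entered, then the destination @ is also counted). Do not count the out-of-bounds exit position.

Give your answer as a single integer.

Step 1: enter (0,3), '.' pass, move down to (1,3)
Step 2: enter (1,3), '.' pass, move down to (2,3)
Step 3: enter (2,3), '.' pass, move down to (3,3)
Step 4: enter (3,3), '/' deflects down->left, move left to (3,2)
Step 5: enter (3,2), '.' pass, move left to (3,1)
Step 6: enter (3,1), '.' pass, move left to (3,0)
Step 7: enter (3,0), '.' pass, move left to (3,-1)
Step 8: at (3,-1) — EXIT via left edge, pos 3
Path length (cell visits): 7

Answer: 7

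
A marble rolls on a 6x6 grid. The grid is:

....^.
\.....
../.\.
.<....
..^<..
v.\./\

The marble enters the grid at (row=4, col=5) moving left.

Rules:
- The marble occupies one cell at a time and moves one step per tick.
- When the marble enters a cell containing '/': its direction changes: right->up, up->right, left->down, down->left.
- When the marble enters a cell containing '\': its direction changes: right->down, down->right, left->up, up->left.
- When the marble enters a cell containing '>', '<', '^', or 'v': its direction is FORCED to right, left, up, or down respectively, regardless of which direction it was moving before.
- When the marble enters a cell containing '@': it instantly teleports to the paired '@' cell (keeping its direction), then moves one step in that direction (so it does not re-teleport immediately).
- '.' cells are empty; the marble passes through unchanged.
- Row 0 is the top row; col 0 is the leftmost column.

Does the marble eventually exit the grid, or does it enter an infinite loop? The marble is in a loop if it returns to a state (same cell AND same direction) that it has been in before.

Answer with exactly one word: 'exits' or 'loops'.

Answer: loops

Derivation:
Step 1: enter (4,5), '.' pass, move left to (4,4)
Step 2: enter (4,4), '.' pass, move left to (4,3)
Step 3: enter (4,3), '<' forces left->left, move left to (4,2)
Step 4: enter (4,2), '^' forces left->up, move up to (3,2)
Step 5: enter (3,2), '.' pass, move up to (2,2)
Step 6: enter (2,2), '/' deflects up->right, move right to (2,3)
Step 7: enter (2,3), '.' pass, move right to (2,4)
Step 8: enter (2,4), '\' deflects right->down, move down to (3,4)
Step 9: enter (3,4), '.' pass, move down to (4,4)
Step 10: enter (4,4), '.' pass, move down to (5,4)
Step 11: enter (5,4), '/' deflects down->left, move left to (5,3)
Step 12: enter (5,3), '.' pass, move left to (5,2)
Step 13: enter (5,2), '\' deflects left->up, move up to (4,2)
Step 14: enter (4,2), '^' forces up->up, move up to (3,2)
Step 15: at (3,2) dir=up — LOOP DETECTED (seen before)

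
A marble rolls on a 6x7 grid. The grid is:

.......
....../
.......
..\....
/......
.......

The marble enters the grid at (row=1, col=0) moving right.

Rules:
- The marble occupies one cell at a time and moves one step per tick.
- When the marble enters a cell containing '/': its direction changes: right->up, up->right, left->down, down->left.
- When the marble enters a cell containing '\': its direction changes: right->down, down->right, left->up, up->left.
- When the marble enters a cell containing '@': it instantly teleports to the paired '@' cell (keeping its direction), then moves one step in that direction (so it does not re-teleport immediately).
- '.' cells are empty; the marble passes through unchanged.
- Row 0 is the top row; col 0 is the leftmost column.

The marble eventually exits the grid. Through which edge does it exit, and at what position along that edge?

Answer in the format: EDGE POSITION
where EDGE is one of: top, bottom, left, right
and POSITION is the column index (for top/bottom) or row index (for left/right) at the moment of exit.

Answer: top 6

Derivation:
Step 1: enter (1,0), '.' pass, move right to (1,1)
Step 2: enter (1,1), '.' pass, move right to (1,2)
Step 3: enter (1,2), '.' pass, move right to (1,3)
Step 4: enter (1,3), '.' pass, move right to (1,4)
Step 5: enter (1,4), '.' pass, move right to (1,5)
Step 6: enter (1,5), '.' pass, move right to (1,6)
Step 7: enter (1,6), '/' deflects right->up, move up to (0,6)
Step 8: enter (0,6), '.' pass, move up to (-1,6)
Step 9: at (-1,6) — EXIT via top edge, pos 6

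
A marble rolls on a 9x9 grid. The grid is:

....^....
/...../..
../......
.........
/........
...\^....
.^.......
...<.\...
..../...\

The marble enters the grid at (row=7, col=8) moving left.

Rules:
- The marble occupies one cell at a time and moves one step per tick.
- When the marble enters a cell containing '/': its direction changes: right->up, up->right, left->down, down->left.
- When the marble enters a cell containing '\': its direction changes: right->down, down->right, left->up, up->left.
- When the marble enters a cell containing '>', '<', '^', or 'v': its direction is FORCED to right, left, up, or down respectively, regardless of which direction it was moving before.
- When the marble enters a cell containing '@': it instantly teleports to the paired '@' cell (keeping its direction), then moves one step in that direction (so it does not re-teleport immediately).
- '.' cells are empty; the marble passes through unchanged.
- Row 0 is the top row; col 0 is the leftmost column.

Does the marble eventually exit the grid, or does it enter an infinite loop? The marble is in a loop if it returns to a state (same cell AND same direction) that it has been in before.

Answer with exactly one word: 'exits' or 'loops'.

Step 1: enter (7,8), '.' pass, move left to (7,7)
Step 2: enter (7,7), '.' pass, move left to (7,6)
Step 3: enter (7,6), '.' pass, move left to (7,5)
Step 4: enter (7,5), '\' deflects left->up, move up to (6,5)
Step 5: enter (6,5), '.' pass, move up to (5,5)
Step 6: enter (5,5), '.' pass, move up to (4,5)
Step 7: enter (4,5), '.' pass, move up to (3,5)
Step 8: enter (3,5), '.' pass, move up to (2,5)
Step 9: enter (2,5), '.' pass, move up to (1,5)
Step 10: enter (1,5), '.' pass, move up to (0,5)
Step 11: enter (0,5), '.' pass, move up to (-1,5)
Step 12: at (-1,5) — EXIT via top edge, pos 5

Answer: exits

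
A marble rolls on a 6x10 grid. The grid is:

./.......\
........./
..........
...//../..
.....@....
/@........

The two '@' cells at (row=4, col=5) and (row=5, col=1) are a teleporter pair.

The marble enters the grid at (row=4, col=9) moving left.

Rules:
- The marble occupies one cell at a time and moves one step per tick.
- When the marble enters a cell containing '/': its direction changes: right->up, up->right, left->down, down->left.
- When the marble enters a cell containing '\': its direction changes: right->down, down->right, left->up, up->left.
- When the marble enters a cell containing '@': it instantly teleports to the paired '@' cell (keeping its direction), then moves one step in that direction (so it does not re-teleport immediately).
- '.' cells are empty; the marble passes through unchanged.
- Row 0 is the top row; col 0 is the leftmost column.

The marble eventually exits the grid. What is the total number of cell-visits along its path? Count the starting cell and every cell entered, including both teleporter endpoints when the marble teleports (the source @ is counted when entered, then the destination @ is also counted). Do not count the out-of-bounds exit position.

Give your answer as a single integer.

Step 1: enter (4,9), '.' pass, move left to (4,8)
Step 2: enter (4,8), '.' pass, move left to (4,7)
Step 3: enter (4,7), '.' pass, move left to (4,6)
Step 4: enter (4,6), '.' pass, move left to (4,5)
Step 5: enter (4,5), '@' teleport (4,5)->(5,1), also enter (5,1), move left to (5,0)
Step 6: enter (5,0), '/' deflects left->down, move down to (6,0)
Step 7: at (6,0) — EXIT via bottom edge, pos 0
Path length (cell visits): 7

Answer: 7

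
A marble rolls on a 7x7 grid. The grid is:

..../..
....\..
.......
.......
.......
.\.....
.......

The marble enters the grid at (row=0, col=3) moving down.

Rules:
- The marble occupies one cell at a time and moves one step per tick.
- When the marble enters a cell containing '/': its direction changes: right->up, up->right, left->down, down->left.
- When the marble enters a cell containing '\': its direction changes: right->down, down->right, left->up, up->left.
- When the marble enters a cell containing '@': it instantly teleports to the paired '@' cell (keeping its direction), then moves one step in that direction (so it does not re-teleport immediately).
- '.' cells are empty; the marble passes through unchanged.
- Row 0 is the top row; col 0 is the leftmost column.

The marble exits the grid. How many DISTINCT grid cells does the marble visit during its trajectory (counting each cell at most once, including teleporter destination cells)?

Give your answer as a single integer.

Answer: 7

Derivation:
Step 1: enter (0,3), '.' pass, move down to (1,3)
Step 2: enter (1,3), '.' pass, move down to (2,3)
Step 3: enter (2,3), '.' pass, move down to (3,3)
Step 4: enter (3,3), '.' pass, move down to (4,3)
Step 5: enter (4,3), '.' pass, move down to (5,3)
Step 6: enter (5,3), '.' pass, move down to (6,3)
Step 7: enter (6,3), '.' pass, move down to (7,3)
Step 8: at (7,3) — EXIT via bottom edge, pos 3
Distinct cells visited: 7 (path length 7)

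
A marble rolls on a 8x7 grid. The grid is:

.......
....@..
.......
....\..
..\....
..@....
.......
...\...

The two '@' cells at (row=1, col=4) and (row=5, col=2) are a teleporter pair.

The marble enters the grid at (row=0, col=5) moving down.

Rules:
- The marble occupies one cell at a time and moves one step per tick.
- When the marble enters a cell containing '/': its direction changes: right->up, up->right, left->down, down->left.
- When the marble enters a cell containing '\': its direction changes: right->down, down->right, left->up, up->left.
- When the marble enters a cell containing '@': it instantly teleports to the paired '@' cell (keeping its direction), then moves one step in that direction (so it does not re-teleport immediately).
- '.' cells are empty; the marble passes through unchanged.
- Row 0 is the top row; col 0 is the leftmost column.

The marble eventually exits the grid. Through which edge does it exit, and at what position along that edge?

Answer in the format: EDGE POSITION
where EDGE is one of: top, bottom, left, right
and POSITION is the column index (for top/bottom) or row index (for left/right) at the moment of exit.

Step 1: enter (0,5), '.' pass, move down to (1,5)
Step 2: enter (1,5), '.' pass, move down to (2,5)
Step 3: enter (2,5), '.' pass, move down to (3,5)
Step 4: enter (3,5), '.' pass, move down to (4,5)
Step 5: enter (4,5), '.' pass, move down to (5,5)
Step 6: enter (5,5), '.' pass, move down to (6,5)
Step 7: enter (6,5), '.' pass, move down to (7,5)
Step 8: enter (7,5), '.' pass, move down to (8,5)
Step 9: at (8,5) — EXIT via bottom edge, pos 5

Answer: bottom 5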